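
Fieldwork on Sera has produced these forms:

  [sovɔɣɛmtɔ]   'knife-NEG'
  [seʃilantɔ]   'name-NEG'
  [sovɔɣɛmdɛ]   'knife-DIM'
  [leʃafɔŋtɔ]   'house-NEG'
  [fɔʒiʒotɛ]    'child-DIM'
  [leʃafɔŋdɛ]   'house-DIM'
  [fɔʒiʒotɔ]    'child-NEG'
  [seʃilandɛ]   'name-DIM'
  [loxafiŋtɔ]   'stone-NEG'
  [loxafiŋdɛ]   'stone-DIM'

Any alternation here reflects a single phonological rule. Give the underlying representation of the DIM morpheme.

/-dɛ/

The DIM suffix surfaces as [-dɛ] and [-tɛ], depending on the final segment of the stem.
By contrast the NEG suffix keeps its initial [t] throughout — that segment must be underlying.
The DIM suffix is therefore /-dɛ/ underlyingly, with post-vocalic devoicing: voiced stops become voiceless after a vowel.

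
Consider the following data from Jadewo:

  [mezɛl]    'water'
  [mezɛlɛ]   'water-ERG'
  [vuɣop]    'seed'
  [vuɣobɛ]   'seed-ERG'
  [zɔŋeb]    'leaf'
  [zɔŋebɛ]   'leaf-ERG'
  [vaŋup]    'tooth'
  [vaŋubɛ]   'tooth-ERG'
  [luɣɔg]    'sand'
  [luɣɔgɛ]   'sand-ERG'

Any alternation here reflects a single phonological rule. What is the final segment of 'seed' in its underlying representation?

/p/

'seed' shows [p] ~ [b] at the end of the stem ([vuɣop] vs [vuɣobɛ]).
Compare 'leaf', with invariant [b] in [zɔŋeb] and [zɔŋebɛ]: an analysis with underlying /b/ and a rule producing [p] in isolation would wrongly predict alternation here too.
Therefore /p/ is basic and [b] is derived by intervocalic voicing (voiceless stops become voiced between vowels).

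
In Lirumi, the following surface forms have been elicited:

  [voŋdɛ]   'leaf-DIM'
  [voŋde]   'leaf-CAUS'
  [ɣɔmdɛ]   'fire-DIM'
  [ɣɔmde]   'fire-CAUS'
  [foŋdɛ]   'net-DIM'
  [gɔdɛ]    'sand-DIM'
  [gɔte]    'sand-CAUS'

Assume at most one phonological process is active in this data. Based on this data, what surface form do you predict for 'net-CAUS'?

The CAUS morpheme has two allomorphs, [-de] and [-te].
By contrast the DIM suffix keeps its initial [d] throughout — that segment must be underlying.
So the underlying form is /-te/, and voiceless stops become voiced after a nasal.
After 'net', which ends in a nasal, the suffix surfaces as [-de], giving [foŋde].

[foŋde]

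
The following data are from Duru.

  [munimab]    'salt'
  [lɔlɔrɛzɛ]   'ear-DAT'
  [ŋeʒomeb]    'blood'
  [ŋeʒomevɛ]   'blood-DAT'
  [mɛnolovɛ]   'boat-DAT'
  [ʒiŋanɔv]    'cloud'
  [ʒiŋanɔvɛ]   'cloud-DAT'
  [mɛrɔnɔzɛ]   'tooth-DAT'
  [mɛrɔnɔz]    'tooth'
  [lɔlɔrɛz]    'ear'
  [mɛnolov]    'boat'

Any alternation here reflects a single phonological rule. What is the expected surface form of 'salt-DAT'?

'blood' shows [b] ~ [v] at the end of the stem ([ŋeʒomeb] vs [ŋeʒomevɛ]).
If /v/ were underlying and a rule turned it into [b] in isolation, 'cloud' would also alternate; but it has [v] in both [ʒiŋanɔv] and [ʒiŋanɔvɛ].
The underlying segment must be /b/; voiced stops become fricatives between vowels, yielding [v] there.
The one attested form of 'salt', [munimab], shows underlying /munimab/. Applying the same rule between vowels gives [munimavɛ].

[munimavɛ]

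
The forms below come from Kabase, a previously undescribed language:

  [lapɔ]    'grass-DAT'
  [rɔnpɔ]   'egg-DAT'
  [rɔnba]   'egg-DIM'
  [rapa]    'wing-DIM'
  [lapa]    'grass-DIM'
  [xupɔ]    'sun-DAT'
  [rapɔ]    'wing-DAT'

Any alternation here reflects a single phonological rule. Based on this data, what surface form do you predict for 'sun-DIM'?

[xupa]

The DIM morpheme has two allomorphs, [-ba] and [-pa].
The DAT suffix, which begins with [p], is invariant after every stem; so [p] is not altered by any rule here.
The DIM suffix is therefore /-ba/ underlyingly, with post-vocalic devoicing: voiced stops become voiceless after a vowel.
After 'sun', which ends in a vowel, the suffix surfaces as [-pa], giving [xupa].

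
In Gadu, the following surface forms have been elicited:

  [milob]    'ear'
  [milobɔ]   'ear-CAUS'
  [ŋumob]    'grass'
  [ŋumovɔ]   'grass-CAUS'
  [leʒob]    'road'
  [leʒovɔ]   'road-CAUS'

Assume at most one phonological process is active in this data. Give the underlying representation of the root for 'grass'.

The root 'grass' surfaces as [ŋumob] and [ŋumovɔ], with a stem-final [b] ~ [v] alternation.
Compare 'ear', with invariant [b] in [milob] and [milobɔ]: an analysis with underlying /b/ and a rule producing [v] before the CAUS suffix would wrongly predict alternation here too.
So /v/ is underlying, and a rule of word-final hardening — voiced fricatives become stops word-finally — gives [b].
The underlying form of 'grass' is therefore /ŋumov/.

/ŋumov/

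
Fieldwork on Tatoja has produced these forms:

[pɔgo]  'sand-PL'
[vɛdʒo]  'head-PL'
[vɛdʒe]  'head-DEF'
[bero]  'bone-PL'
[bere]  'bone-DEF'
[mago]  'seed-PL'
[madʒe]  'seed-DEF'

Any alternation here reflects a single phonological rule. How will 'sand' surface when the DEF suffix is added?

[pɔdʒe]

'seed' shows [g] ~ [dʒ] at the end of the stem ([mago] vs [madʒe]).
But 'head' keeps [dʒ] in both environments ([vɛdʒo], [vɛdʒe]), so there is no rule changing /dʒ/ to [g] before the PL suffix.
The alternation reflects palatalization before a front vowel: /g/ becomes palato-alveolar [dʒ] before a front vowel. /g/ is underlying.
The one attested form of 'sand', [pɔgo], shows underlying /pɔg/. Applying the same rule before a front vowel gives [pɔdʒe].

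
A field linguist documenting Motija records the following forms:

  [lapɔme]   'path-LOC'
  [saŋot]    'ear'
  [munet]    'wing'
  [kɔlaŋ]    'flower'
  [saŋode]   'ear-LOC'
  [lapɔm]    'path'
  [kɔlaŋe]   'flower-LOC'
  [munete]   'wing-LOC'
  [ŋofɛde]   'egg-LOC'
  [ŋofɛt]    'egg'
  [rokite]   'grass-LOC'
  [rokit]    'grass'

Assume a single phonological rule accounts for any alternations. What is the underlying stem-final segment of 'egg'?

/d/

The root 'egg' surfaces as [ŋofɛde] and [ŋofɛt], with a stem-final [d] ~ [t] alternation.
Compare 'grass', with invariant [t] in [rokite] and [rokit]: an analysis with underlying /t/ and a rule producing [d] before the LOC suffix would wrongly predict alternation here too.
So /d/ is underlying, and a rule of word-final obstruent devoicing — voiced obstruents become voiceless word-finally — gives [t].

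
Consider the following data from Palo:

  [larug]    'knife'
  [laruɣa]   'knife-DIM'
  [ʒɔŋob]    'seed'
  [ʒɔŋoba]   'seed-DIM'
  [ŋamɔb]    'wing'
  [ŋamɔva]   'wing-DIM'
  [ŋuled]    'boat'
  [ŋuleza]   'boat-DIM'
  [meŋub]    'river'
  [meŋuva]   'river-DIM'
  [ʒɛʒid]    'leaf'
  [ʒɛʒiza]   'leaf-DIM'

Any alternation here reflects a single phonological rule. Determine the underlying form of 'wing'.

/ŋamɔv/

The stem for 'wing' ends in [b] in [ŋamɔb] but [v] in [ŋamɔva].
Compare 'seed', with invariant [b] in [ʒɔŋob] and [ʒɔŋoba]: an analysis with underlying /b/ and a rule producing [v] before the DIM suffix would wrongly predict alternation here too.
The underlying segment must be /v/; voiced fricatives become stops word-finally, yielding [b] there.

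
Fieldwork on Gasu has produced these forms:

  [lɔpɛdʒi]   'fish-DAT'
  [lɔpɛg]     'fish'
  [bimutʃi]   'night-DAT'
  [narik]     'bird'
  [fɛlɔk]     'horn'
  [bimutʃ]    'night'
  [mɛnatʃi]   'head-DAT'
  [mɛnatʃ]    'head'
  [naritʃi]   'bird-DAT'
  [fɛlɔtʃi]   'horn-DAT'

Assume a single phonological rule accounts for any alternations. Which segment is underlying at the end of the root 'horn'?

/k/

The stem for 'horn' ends in [k] in [fɛlɔk] but [tʃ] in [fɛlɔtʃi].
The stem 'head' ([mɛnatʃ], [mɛnatʃi]) shows [tʃ] unchanged in both environments, so [tʃ] cannot be basic with [k] derived in isolation.
Therefore /k/ is basic and [tʃ] is derived by palatalization before a front vowel (/k/ and /g/ become palato-alveolar [tʃ] and [dʒ] before a front vowel).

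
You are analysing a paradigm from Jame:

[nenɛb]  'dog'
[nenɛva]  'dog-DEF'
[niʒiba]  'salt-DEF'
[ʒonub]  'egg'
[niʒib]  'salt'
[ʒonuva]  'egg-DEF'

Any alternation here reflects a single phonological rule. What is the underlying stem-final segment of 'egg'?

In [ʒonub] and [ʒonuva] the final segment of 'egg' alternates: [b] ~ [v].
Compare 'salt', with invariant [b] in [niʒib] and [niʒiba]: an analysis with underlying /b/ and a rule producing [v] before the DEF suffix would wrongly predict alternation here too.
Therefore /v/ is basic and [b] is derived by word-final hardening (voiced fricatives become stops word-finally).

/v/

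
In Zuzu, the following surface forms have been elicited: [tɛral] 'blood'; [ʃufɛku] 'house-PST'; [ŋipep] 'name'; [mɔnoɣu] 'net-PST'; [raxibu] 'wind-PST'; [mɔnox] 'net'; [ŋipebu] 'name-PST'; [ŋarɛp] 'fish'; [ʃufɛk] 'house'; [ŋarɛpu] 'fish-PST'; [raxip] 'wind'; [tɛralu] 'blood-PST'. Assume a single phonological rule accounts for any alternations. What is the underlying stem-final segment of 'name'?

/b/

The stem for 'name' ends in [b] in [ŋipebu] but [p] in [ŋipep].
But 'fish' keeps [p] in both environments ([ŋarɛpu], [ŋarɛp]), so there is no rule changing /p/ to [b] before the PST suffix.
The underlying segment must be /b/; voiced obstruents become voiceless word-finally, yielding [p] there.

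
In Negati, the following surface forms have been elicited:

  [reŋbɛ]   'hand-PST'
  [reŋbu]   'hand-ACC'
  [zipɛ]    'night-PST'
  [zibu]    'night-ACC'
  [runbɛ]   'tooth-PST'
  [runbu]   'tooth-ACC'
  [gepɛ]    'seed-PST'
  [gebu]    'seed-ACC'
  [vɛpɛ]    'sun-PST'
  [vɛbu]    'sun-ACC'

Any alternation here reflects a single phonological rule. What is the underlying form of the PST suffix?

The PST morpheme has two allomorphs, [-bɛ] and [-pɛ].
The ACC suffix, which begins with [b], is invariant after every stem; so [b] is not altered by any rule here.
So the underlying form is /-pɛ/, and voiceless stops become voiced after a nasal.

/-pɛ/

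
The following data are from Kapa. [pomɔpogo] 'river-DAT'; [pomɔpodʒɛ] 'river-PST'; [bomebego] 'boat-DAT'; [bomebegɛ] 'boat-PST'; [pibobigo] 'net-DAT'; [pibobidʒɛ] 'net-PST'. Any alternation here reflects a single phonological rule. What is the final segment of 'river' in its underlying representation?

/dʒ/

The stem for 'river' ends in [g] in [pomɔpogo] but [dʒ] in [pomɔpodʒɛ].
The stem 'boat' ([bomebego], [bomebegɛ]) shows [g] unchanged in both environments, so [g] cannot be basic with [dʒ] derived before the PST suffix.
The alternation reflects depalatalization: palato-alveolar /dʒ/ becomes [g] when no front vowel follows. /dʒ/ is underlying.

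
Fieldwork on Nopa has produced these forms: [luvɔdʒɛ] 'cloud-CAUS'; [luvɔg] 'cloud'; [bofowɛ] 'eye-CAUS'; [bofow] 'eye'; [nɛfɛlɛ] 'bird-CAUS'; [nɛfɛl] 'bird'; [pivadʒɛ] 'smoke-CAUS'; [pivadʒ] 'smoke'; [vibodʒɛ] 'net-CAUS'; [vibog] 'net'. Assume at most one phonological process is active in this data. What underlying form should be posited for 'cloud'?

The stem for 'cloud' ends in [dʒ] in [luvɔdʒɛ] but [g] in [luvɔg].
If /dʒ/ were underlying and a rule turned it into [g] in isolation, 'smoke' would also alternate; but it has [dʒ] in both [pivadʒɛ] and [pivadʒ].
The alternation reflects palatalization before a front vowel: /g/ becomes palato-alveolar [dʒ] before a front vowel. /g/ is underlying.

/luvɔg/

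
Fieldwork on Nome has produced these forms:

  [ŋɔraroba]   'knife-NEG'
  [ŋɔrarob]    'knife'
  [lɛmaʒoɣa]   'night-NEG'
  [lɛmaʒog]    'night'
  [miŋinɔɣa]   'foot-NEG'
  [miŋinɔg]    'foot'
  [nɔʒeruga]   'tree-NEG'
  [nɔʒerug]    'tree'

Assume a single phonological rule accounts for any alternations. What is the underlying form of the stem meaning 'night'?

In [lɛmaʒoɣa] and [lɛmaʒog] the final segment of 'night' alternates: [ɣ] ~ [g].
But 'tree' keeps [g] in both environments ([nɔʒeruga], [nɔʒerug]), so there is no rule changing /g/ to [ɣ] before the NEG suffix.
Therefore /ɣ/ is basic and [g] is derived by word-final hardening (voiced fricatives become stops word-finally).
So 'night' = /lɛmaʒoɣ/.

/lɛmaʒoɣ/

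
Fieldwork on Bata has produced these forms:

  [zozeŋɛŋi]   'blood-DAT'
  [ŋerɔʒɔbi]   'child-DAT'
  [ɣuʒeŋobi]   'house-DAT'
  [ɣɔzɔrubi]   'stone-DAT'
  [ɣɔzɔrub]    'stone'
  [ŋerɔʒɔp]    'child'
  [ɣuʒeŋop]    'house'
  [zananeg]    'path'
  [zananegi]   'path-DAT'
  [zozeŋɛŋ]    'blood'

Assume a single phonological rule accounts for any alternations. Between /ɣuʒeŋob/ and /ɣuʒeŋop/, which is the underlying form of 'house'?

/ɣuʒeŋop/

The root 'house' surfaces as [ɣuʒeŋop] and [ɣuʒeŋobi], with a stem-final [p] ~ [b] alternation.
If /b/ were underlying and a rule turned it into [p] in isolation, 'stone' would also alternate; but it has [b] in both [ɣɔzɔrub] and [ɣɔzɔrubi].
The underlying segment must be /p/; voiceless stops become voiced between vowels, yielding [b] there.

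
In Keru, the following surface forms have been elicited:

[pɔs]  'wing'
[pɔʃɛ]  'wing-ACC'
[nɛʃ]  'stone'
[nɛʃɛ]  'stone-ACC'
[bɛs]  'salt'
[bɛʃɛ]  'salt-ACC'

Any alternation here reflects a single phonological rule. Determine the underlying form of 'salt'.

/bɛs/

The root 'salt' surfaces as [bɛs] and [bɛʃɛ], with a stem-final [s] ~ [ʃ] alternation.
But 'stone' keeps [ʃ] in both environments ([nɛʃ], [nɛʃɛ]), so there is no rule changing /ʃ/ to [s] in isolation.
The underlying segment must be /s/; /s/ becomes palato-alveolar [ʃ] before a front vowel, yielding [ʃ] there.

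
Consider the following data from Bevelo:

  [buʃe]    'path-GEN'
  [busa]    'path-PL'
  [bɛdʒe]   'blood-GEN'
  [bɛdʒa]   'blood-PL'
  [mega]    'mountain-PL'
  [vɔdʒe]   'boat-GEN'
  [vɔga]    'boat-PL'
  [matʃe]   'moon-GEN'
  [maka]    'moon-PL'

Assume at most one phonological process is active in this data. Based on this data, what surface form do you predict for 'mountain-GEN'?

[medʒe]

The root 'boat' surfaces as [vɔdʒe] and [vɔga], with a stem-final [dʒ] ~ [g] alternation.
The stem 'blood' ([bɛdʒe], [bɛdʒa]) shows [dʒ] unchanged in both environments, so [dʒ] cannot be basic with [g] derived before the PL suffix.
The alternation reflects palatalization before a front vowel: /k/, /g/ and /s/ become palato-alveolar [tʃ], [dʒ] and [ʃ] before a front vowel. /g/ is underlying.
From [mega] the stem 'mountain' is /meg/; before a front vowel this yields [medʒe].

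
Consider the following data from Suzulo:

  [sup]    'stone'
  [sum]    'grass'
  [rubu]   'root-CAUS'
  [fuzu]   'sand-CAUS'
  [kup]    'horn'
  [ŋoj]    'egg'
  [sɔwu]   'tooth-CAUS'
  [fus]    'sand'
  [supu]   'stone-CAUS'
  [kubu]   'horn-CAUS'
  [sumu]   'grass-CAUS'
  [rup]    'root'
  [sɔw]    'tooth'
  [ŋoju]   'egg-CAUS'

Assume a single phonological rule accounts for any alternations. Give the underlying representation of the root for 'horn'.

/kub/

The root 'horn' surfaces as [kubu] and [kup], with a stem-final [b] ~ [p] alternation.
The stem 'stone' ([supu], [sup]) shows [p] unchanged in both environments, so [p] cannot be basic with [b] derived before the CAUS suffix.
The alternation reflects word-final obstruent devoicing: voiced obstruents become voiceless word-finally. /b/ is underlying.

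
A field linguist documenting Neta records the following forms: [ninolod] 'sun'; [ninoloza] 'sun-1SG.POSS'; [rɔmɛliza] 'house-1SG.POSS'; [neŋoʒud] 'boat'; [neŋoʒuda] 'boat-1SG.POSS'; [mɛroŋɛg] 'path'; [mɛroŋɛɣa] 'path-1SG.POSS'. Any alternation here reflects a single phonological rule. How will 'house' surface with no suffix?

[rɔmɛlid]

'sun' shows [d] ~ [z] at the end of the stem ([ninolod] vs [ninoloza]).
But 'boat' keeps [d] in both environments ([neŋoʒud], [neŋoʒuda]), so there is no rule changing /d/ to [z] before the 1SG.POSS suffix.
So /z/ is underlying, and a rule of word-final hardening — voiced fricatives become stops word-finally — gives [d].
The one attested form of 'house', [rɔmɛliza], shows underlying /rɔmɛliz/. Applying the same rule word-finally gives [rɔmɛlid].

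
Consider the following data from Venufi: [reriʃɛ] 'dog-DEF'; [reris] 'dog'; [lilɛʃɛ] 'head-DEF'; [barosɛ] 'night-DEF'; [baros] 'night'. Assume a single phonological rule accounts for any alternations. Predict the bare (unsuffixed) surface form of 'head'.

[lilɛs]

The root 'dog' surfaces as [reriʃɛ] and [reris], with a stem-final [ʃ] ~ [s] alternation.
The stem 'night' ([barosɛ], [baros]) shows [s] unchanged in both environments, so [s] cannot be basic with [ʃ] derived before the DEF suffix.
So /ʃ/ is underlying, and a rule of depalatalization — palato-alveolar /ʃ/ becomes [s] when no front vowel follows — gives [s].
The one attested form of 'head', [lilɛʃɛ], shows underlying /lilɛʃ/. Applying the same rule when no front vowel follows gives [lilɛs].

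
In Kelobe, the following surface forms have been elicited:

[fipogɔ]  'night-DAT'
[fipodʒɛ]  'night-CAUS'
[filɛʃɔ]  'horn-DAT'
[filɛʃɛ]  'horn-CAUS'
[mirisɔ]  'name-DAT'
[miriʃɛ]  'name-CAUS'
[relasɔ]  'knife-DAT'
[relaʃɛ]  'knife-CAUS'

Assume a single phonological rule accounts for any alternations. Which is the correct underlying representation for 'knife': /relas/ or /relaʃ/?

The root 'knife' surfaces as [relasɔ] and [relaʃɛ], with a stem-final [s] ~ [ʃ] alternation.
But 'horn' keeps [ʃ] in both environments ([filɛʃɔ], [filɛʃɛ]), so there is no rule changing /ʃ/ to [s] before the DAT suffix.
The underlying segment must be /s/; /g/ and /s/ become palato-alveolar [dʒ] and [ʃ] before a front vowel, yielding [ʃ] there.

/relas/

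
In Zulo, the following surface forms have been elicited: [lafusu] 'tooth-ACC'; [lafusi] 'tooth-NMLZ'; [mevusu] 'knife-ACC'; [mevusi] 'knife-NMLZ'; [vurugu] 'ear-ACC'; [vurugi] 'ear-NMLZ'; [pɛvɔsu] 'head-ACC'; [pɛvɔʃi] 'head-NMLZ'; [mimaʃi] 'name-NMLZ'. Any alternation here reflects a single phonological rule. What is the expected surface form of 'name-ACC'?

[mimasu]

'head' shows [s] ~ [ʃ] at the end of the stem ([pɛvɔsu] vs [pɛvɔʃi]).
Compare 'tooth', with invariant [s] in [lafusu] and [lafusi]: an analysis with underlying /s/ and a rule producing [ʃ] before the NMLZ suffix would wrongly predict alternation here too.
The underlying segment must be /ʃ/; palato-alveolar /ʃ/ becomes [s] when no front vowel follows, yielding [s] there.
From [mimaʃi] the stem 'name' is /mimaʃ/; when no front vowel follows this yields [mimasu].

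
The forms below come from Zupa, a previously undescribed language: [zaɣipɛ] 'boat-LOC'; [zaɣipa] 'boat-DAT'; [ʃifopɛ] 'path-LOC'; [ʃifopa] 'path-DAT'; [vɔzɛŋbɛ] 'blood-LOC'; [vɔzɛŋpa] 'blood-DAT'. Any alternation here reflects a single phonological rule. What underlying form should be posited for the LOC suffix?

/-bɛ/

The LOC suffix surfaces as [-bɛ] and [-pɛ], depending on the final segment of the stem.
The DAT suffix, which begins with [p], is invariant after every stem; so [p] is not altered by any rule here.
So the underlying form is /-bɛ/, and voiced stops become voiceless after a vowel.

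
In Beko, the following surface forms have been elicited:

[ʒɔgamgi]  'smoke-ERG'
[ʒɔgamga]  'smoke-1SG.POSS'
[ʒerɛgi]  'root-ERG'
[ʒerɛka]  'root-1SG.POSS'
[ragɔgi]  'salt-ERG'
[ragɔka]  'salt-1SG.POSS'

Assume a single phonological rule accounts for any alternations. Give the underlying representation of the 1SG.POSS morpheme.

The 1SG.POSS morpheme has two allomorphs, [-ga] and [-ka].
By contrast the ERG suffix keeps its initial [g] throughout — that segment must be underlying.
The 1SG.POSS suffix is therefore /-ka/ underlyingly, with post-nasal voicing: voiceless stops become voiced after a nasal.

/-ka/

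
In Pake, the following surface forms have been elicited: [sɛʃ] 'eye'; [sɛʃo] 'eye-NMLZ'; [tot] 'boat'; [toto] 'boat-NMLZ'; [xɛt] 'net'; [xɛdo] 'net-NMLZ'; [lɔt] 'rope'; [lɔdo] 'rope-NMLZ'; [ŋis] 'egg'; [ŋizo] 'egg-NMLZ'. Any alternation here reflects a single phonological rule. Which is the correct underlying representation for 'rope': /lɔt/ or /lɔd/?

The stem for 'rope' ends in [t] in [lɔt] but [d] in [lɔdo].
Compare 'boat', with invariant [t] in [tot] and [toto]: an analysis with underlying /t/ and a rule producing [d] before the NMLZ suffix would wrongly predict alternation here too.
So /d/ is underlying, and a rule of word-final obstruent devoicing — voiced obstruents become voiceless word-finally — gives [t].

/lɔd/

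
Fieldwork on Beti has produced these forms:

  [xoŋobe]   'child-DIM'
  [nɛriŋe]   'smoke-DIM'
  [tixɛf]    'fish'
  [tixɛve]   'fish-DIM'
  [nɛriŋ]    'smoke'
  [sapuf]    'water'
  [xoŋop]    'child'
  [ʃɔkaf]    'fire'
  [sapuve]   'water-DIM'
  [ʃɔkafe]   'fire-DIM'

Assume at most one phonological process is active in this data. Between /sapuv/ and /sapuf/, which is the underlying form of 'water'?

'water' shows [v] ~ [f] at the end of the stem ([sapuve] vs [sapuf]).
But 'fire' keeps [f] in both environments ([ʃɔkafe], [ʃɔkaf]), so there is no rule changing /f/ to [v] before the DIM suffix.
Therefore /v/ is basic and [f] is derived by word-final obstruent devoicing (voiced obstruents become voiceless word-finally).

/sapuv/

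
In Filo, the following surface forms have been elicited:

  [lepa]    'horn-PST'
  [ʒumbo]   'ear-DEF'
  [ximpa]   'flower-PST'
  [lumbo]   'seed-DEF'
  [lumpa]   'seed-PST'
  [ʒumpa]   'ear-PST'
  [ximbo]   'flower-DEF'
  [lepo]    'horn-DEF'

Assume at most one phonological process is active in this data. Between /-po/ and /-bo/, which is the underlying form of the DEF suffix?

The DEF suffix surfaces as [-bo] and [-po], depending on the final segment of the stem.
By contrast the PST suffix keeps its initial [p] throughout — that segment must be underlying.
The DEF suffix is therefore /-bo/ underlyingly, with post-vocalic devoicing: voiced stops become voiceless after a vowel.

/-bo/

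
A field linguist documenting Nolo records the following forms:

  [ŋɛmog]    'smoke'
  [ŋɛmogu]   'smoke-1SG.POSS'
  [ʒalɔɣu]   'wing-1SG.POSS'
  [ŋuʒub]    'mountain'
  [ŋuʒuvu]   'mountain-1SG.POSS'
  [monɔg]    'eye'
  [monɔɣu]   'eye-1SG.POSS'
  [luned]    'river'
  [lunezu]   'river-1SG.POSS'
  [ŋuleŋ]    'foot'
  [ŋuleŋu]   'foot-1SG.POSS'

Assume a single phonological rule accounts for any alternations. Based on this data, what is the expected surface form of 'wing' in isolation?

'eye' shows [g] ~ [ɣ] at the end of the stem ([monɔg] vs [monɔɣu]).
But 'smoke' keeps [g] in both environments ([ŋɛmog], [ŋɛmogu]), so there is no rule changing /g/ to [ɣ] before the 1SG.POSS suffix.
So /ɣ/ is underlying, and a rule of word-final hardening — voiced fricatives become stops word-finally — gives [g].
The one attested form of 'wing', [ʒalɔɣu], shows underlying /ʒalɔɣ/. Applying the same rule word-finally gives [ʒalɔg].

[ʒalɔg]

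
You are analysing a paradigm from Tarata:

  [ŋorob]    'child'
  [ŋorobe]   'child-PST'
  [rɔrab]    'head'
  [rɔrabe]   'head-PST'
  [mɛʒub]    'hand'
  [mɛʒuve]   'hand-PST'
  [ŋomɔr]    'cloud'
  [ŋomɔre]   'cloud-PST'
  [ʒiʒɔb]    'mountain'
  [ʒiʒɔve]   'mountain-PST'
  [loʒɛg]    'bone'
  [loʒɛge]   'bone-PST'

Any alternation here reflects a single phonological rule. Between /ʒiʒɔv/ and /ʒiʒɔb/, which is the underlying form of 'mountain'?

/ʒiʒɔv/

The stem for 'mountain' ends in [b] in [ʒiʒɔb] but [v] in [ʒiʒɔve].
Compare 'head', with invariant [b] in [rɔrab] and [rɔrabe]: an analysis with underlying /b/ and a rule producing [v] before the PST suffix would wrongly predict alternation here too.
So /v/ is underlying, and a rule of word-final hardening — voiced fricatives become stops word-finally — gives [b].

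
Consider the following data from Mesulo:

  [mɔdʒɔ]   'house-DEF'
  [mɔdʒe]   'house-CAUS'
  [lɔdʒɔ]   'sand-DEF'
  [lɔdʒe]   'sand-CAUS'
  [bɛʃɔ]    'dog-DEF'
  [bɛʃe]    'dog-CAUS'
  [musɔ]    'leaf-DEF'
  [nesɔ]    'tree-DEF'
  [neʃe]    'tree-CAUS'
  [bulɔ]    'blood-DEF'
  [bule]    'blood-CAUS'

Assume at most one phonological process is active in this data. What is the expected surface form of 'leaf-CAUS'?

The stem for 'tree' ends in [s] in [nesɔ] but [ʃ] in [neʃe].
Compare 'dog', with invariant [ʃ] in [bɛʃɔ] and [bɛʃe]: an analysis with underlying /ʃ/ and a rule producing [s] before the DEF suffix would wrongly predict alternation here too.
The alternation reflects palatalization before a front vowel: /s/ becomes palato-alveolar [ʃ] before a front vowel. /s/ is underlying.
The one attested form of 'leaf', [musɔ], shows underlying /mus/. Applying the same rule before a front vowel gives [muʃe].

[muʃe]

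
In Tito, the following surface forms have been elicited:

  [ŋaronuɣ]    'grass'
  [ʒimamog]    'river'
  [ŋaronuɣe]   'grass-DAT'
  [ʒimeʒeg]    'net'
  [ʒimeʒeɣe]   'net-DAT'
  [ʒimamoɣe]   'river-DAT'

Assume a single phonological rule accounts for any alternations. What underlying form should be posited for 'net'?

The stem for 'net' ends in [g] in [ʒimeʒeg] but [ɣ] in [ʒimeʒeɣe].
The stem 'grass' ([ŋaronuɣ], [ŋaronuɣe]) shows [ɣ] unchanged in both environments, so [ɣ] cannot be basic with [g] derived in isolation.
So /g/ is underlying, and a rule of intervocalic spirantization — voiced stops become fricatives between vowels — gives [ɣ].

/ʒimeʒeg/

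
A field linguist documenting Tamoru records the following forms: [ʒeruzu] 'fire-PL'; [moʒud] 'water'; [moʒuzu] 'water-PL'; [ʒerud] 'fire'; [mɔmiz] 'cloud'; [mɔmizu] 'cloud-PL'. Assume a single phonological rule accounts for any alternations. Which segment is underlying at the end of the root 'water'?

In [moʒuzu] and [moʒud] the final segment of 'water' alternates: [z] ~ [d].
If /z/ were underlying and a rule turned it into [d] in isolation, 'cloud' would also alternate; but it has [z] in both [mɔmizu] and [mɔmiz].
The alternation reflects intervocalic spirantization: voiced stops become fricatives between vowels. /d/ is underlying.

/d/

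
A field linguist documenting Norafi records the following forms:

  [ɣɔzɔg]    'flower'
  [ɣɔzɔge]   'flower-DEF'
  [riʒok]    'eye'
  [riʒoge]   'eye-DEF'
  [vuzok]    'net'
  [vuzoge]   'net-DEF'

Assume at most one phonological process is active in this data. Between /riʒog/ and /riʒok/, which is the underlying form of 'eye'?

'eye' shows [k] ~ [g] at the end of the stem ([riʒok] vs [riʒoge]).
The stem 'flower' ([ɣɔzɔg], [ɣɔzɔge]) shows [g] unchanged in both environments, so [g] cannot be basic with [k] derived in isolation.
The underlying segment must be /k/; voiceless stops become voiced between vowels, yielding [g] there.

/riʒok/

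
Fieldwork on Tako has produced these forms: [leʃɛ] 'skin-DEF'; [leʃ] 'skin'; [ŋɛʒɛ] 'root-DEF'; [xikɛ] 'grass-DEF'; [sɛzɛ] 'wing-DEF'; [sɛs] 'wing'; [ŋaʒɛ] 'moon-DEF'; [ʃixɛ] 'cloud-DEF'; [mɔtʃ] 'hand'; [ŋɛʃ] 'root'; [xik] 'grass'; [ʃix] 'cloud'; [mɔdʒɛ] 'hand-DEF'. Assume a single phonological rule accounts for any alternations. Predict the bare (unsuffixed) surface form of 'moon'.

[ŋaʃ]

In [ŋɛʃ] and [ŋɛʒɛ] the final segment of 'root' alternates: [ʃ] ~ [ʒ].
The stem 'skin' ([leʃ], [leʃɛ]) shows [ʃ] unchanged in both environments, so [ʃ] cannot be basic with [ʒ] derived before the DEF suffix.
Therefore /ʒ/ is basic and [ʃ] is derived by word-final obstruent devoicing (voiced obstruents become voiceless word-finally).
The one attested form of 'moon', [ŋaʒɛ], shows underlying /ŋaʒ/. Applying the same rule word-finally gives [ŋaʃ].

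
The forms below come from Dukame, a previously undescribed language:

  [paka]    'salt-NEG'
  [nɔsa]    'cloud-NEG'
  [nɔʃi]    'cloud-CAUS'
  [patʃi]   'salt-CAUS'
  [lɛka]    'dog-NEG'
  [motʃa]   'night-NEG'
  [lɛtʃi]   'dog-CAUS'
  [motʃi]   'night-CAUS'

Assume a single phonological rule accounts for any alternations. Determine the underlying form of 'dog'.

The stem for 'dog' ends in [tʃ] in [lɛtʃi] but [k] in [lɛka].
Compare 'night', with invariant [tʃ] in [motʃi] and [motʃa]: an analysis with underlying /tʃ/ and a rule producing [k] before the NEG suffix would wrongly predict alternation here too.
The alternation reflects palatalization before a front vowel: /k/ and /s/ become palato-alveolar [tʃ] and [ʃ] before a front vowel. /k/ is underlying.
So 'dog' = /lɛk/.

/lɛk/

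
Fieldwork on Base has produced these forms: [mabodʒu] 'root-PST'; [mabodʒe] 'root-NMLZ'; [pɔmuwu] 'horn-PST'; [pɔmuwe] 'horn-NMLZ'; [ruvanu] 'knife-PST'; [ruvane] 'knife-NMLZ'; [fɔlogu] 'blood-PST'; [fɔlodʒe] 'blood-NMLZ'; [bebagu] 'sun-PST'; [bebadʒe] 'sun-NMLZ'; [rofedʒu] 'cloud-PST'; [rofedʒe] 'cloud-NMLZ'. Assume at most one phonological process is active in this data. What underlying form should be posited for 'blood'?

/fɔlog/

The root 'blood' surfaces as [fɔlogu] and [fɔlodʒe], with a stem-final [g] ~ [dʒ] alternation.
But 'root' keeps [dʒ] in both environments ([mabodʒu], [mabodʒe]), so there is no rule changing /dʒ/ to [g] before the PST suffix.
The alternation reflects palatalization before a front vowel: /g/ becomes palato-alveolar [dʒ] before a front vowel. /g/ is underlying.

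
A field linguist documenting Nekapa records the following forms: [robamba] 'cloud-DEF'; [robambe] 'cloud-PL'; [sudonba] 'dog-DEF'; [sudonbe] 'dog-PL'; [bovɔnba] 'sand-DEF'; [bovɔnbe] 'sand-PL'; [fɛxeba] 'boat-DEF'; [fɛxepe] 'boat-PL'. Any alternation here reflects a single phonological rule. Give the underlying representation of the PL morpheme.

/-pe/

The PL suffix surfaces as [-be] and [-pe], depending on the final segment of the stem.
The DEF suffix, which begins with [b], is invariant after every stem; so [b] is not altered by any rule here.
The PL suffix is therefore /-pe/ underlyingly, with post-nasal voicing: voiceless stops become voiced after a nasal.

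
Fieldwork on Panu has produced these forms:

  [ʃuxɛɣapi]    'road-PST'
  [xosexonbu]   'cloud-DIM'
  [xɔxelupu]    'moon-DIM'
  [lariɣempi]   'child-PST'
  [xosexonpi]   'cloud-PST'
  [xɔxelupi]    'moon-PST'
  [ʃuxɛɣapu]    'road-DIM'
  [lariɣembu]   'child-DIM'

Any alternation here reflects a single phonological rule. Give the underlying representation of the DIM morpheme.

/-bu/

The DIM suffix surfaces as [-bu] and [-pu], depending on the final segment of the stem.
The PST suffix, which begins with [p], is invariant after every stem; so [p] is not altered by any rule here.
So the underlying form is /-bu/, and voiced stops become voiceless after a vowel.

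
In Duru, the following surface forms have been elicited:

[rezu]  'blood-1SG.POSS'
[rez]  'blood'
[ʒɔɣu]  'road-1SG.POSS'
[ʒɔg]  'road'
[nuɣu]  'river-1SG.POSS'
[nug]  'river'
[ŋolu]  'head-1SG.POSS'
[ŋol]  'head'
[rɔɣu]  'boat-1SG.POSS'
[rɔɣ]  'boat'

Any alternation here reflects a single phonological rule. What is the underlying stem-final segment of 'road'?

/g/

In [ʒɔɣu] and [ʒɔg] the final segment of 'road' alternates: [ɣ] ~ [g].
If /ɣ/ were underlying and a rule turned it into [g] in isolation, 'boat' would also alternate; but it has [ɣ] in both [rɔɣu] and [rɔɣ].
The underlying segment must be /g/; voiced stops become fricatives between vowels, yielding [ɣ] there.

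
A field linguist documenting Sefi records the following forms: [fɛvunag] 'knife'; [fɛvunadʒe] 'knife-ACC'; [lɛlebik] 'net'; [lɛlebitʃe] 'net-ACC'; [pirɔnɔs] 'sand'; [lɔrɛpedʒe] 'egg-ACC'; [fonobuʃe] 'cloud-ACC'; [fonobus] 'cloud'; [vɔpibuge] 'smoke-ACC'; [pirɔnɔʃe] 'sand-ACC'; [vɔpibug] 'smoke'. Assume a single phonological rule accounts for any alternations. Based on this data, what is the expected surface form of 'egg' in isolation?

[lɔrɛpeg]

'knife' shows [g] ~ [dʒ] at the end of the stem ([fɛvunag] vs [fɛvunadʒe]).
Compare 'smoke', with invariant [g] in [vɔpibug] and [vɔpibuge]: an analysis with underlying /g/ and a rule producing [dʒ] before the ACC suffix would wrongly predict alternation here too.
Therefore /dʒ/ is basic and [g] is derived by depalatalization (palato-alveolar /tʃ/, /dʒ/ and /ʃ/ become [k], [g] and [s] when no front vowel follows).
From [lɔrɛpedʒe] the stem 'egg' is /lɔrɛpedʒ/; when no front vowel follows this yields [lɔrɛpeg].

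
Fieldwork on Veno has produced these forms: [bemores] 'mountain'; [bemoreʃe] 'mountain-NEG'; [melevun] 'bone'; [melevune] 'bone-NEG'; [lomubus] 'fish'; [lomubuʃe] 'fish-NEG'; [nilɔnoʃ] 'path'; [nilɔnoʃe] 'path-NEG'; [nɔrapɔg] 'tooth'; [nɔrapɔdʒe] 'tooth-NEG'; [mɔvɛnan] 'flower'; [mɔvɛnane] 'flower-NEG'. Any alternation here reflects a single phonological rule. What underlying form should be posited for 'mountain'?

/bemores/

'mountain' shows [s] ~ [ʃ] at the end of the stem ([bemores] vs [bemoreʃe]).
If /ʃ/ were underlying and a rule turned it into [s] in isolation, 'path' would also alternate; but it has [ʃ] in both [nilɔnoʃ] and [nilɔnoʃe].
Therefore /s/ is basic and [ʃ] is derived by palatalization before a front vowel (/g/ and /s/ become palato-alveolar [dʒ] and [ʃ] before a front vowel).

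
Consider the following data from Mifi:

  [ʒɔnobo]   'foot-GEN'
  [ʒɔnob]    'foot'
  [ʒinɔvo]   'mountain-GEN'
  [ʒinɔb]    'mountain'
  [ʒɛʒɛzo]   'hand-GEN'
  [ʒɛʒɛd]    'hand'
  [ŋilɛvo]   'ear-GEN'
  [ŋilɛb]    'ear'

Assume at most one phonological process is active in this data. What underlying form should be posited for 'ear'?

'ear' shows [v] ~ [b] at the end of the stem ([ŋilɛvo] vs [ŋilɛb]).
If /b/ were underlying and a rule turned it into [v] before the GEN suffix, 'foot' would also alternate; but it has [b] in both [ʒɔnobo] and [ʒɔnob].
So /v/ is underlying, and a rule of word-final hardening — voiced fricatives become stops word-finally — gives [b].

/ŋilɛv/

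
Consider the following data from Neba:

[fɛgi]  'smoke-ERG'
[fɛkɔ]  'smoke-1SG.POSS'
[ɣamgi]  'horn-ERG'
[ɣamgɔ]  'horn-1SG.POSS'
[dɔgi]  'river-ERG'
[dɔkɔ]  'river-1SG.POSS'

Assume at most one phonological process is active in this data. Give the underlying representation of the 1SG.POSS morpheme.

/-kɔ/

The 1SG.POSS suffix surfaces as [-gɔ] and [-kɔ], depending on the final segment of the stem.
The ERG suffix, which begins with [g], is invariant after every stem; so [g] is not altered by any rule here.
So the underlying form is /-kɔ/, and voiceless stops become voiced after a nasal.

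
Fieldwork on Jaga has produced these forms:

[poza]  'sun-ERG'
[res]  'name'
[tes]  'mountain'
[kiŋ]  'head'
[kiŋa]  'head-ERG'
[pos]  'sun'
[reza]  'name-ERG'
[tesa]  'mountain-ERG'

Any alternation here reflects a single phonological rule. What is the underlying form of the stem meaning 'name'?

/rez/

In [reza] and [res] the final segment of 'name' alternates: [z] ~ [s].
If /s/ were underlying and a rule turned it into [z] before the ERG suffix, 'mountain' would also alternate; but it has [s] in both [tesa] and [tes].
So /z/ is underlying, and a rule of word-final obstruent devoicing — voiced obstruents become voiceless word-finally — gives [s].
Hence 'name' is /rez/ underlyingly.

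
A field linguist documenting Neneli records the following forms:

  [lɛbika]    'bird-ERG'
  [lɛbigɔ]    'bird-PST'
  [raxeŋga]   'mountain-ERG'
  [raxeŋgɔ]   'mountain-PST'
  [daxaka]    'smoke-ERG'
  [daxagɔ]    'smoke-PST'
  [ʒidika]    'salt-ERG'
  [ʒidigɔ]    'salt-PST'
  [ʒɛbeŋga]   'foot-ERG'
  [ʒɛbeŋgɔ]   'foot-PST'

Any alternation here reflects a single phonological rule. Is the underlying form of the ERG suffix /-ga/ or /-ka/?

The ERG suffix surfaces as [-ga] and [-ka], depending on the final segment of the stem.
The PST suffix, which begins with [g], is invariant after every stem; so [g] is not altered by any rule here.
The ERG suffix is therefore /-ka/ underlyingly, with post-nasal voicing: voiceless stops become voiced after a nasal.

/-ka/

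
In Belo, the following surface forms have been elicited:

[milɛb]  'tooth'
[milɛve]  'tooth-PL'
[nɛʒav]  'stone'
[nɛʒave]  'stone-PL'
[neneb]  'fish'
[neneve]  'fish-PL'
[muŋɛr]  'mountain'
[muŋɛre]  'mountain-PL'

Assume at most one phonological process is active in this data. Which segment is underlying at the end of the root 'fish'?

/b/

The root 'fish' surfaces as [neneb] and [neneve], with a stem-final [b] ~ [v] alternation.
The stem 'stone' ([nɛʒav], [nɛʒave]) shows [v] unchanged in both environments, so [v] cannot be basic with [b] derived in isolation.
So /b/ is underlying, and a rule of intervocalic spirantization — voiced stops become fricatives between vowels — gives [v].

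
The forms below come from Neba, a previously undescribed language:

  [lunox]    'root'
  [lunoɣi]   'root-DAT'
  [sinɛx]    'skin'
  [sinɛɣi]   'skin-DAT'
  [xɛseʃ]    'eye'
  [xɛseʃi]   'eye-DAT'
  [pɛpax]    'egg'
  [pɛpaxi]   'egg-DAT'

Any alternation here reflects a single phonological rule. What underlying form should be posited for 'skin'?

/sinɛɣ/

The root 'skin' surfaces as [sinɛx] and [sinɛɣi], with a stem-final [x] ~ [ɣ] alternation.
But 'egg' keeps [x] in both environments ([pɛpax], [pɛpaxi]), so there is no rule changing /x/ to [ɣ] before the DAT suffix.
The underlying segment must be /ɣ/; voiced obstruents become voiceless word-finally, yielding [x] there.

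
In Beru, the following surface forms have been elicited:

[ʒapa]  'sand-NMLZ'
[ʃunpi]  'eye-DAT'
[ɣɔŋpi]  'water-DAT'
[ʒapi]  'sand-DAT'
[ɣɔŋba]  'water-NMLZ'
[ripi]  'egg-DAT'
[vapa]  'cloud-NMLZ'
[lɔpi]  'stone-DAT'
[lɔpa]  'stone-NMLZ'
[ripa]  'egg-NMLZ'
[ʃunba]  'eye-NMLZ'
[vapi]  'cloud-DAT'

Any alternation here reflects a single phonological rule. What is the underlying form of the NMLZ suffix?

/-ba/

The NMLZ suffix surfaces as [-ba] and [-pa], depending on the final segment of the stem.
The DAT suffix, which begins with [p], is invariant after every stem; so [p] is not altered by any rule here.
So the underlying form is /-ba/, and voiced stops become voiceless after a vowel.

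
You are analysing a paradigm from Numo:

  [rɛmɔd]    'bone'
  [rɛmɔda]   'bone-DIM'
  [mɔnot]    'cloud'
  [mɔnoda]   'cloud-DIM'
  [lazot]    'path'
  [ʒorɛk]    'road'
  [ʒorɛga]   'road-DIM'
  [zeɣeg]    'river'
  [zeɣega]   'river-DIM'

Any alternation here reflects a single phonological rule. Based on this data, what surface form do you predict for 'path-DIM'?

[lazoda]

The root 'cloud' surfaces as [mɔnot] and [mɔnoda], with a stem-final [t] ~ [d] alternation.
Compare 'bone', with invariant [d] in [rɛmɔd] and [rɛmɔda]: an analysis with underlying /d/ and a rule producing [t] in isolation would wrongly predict alternation here too.
The alternation reflects intervocalic voicing: voiceless stops become voiced between vowels. /t/ is underlying.
From [lazot] the stem 'path' is /lazot/; between vowels this yields [lazoda].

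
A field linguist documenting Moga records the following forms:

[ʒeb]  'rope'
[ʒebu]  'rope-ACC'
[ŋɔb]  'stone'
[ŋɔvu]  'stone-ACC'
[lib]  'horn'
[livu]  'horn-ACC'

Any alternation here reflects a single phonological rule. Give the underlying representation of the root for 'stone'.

In [ŋɔb] and [ŋɔvu] the final segment of 'stone' alternates: [b] ~ [v].
The stem 'rope' ([ʒeb], [ʒebu]) shows [b] unchanged in both environments, so [b] cannot be basic with [v] derived before the ACC suffix.
The alternation reflects word-final hardening: voiced fricatives become stops word-finally. /v/ is underlying.

/ŋɔv/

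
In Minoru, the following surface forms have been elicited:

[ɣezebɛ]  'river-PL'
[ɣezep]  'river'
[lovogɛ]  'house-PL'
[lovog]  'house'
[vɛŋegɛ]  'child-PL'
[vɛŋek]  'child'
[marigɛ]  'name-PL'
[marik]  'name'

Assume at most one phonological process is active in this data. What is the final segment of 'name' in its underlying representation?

/k/

The root 'name' surfaces as [marigɛ] and [marik], with a stem-final [g] ~ [k] alternation.
The stem 'house' ([lovogɛ], [lovog]) shows [g] unchanged in both environments, so [g] cannot be basic with [k] derived in isolation.
So /k/ is underlying, and a rule of intervocalic voicing — voiceless stops become voiced between vowels — gives [g].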